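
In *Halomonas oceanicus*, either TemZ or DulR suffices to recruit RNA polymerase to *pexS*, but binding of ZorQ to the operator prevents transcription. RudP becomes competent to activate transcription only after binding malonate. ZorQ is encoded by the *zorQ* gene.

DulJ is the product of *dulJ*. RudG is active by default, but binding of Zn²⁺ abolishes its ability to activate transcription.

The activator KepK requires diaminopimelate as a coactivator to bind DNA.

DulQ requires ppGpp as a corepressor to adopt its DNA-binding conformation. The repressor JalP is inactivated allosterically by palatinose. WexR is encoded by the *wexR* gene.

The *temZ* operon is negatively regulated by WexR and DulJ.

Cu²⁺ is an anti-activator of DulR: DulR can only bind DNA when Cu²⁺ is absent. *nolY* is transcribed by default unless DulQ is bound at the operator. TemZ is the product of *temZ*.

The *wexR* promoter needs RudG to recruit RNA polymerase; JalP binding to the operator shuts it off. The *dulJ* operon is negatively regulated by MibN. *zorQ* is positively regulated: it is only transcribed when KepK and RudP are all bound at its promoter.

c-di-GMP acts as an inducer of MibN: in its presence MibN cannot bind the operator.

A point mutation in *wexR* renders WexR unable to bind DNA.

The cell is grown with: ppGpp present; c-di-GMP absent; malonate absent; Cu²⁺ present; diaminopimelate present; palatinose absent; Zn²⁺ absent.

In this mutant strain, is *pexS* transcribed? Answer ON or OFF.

ON

Diaminopimelate is present, so KepK is active.
Malonate is absent, so RudP is inactive.
Required activator RudP is absent, so *zorQ* is not transcribed.
So ZorQ is not produced.
WexR is non-functional in this strain, so it has no effect.
c-di-GMP is absent, so MibN is active.
With repressor MibN bound, *dulJ* is not transcribed.
So DulJ is not produced.
With no repressor bound, *temZ* is transcribed.
So TemZ is produced and active.
Cu²⁺ is present, so DulR is inactive.
Activator TemZ is present, so *pexS* is transcribed.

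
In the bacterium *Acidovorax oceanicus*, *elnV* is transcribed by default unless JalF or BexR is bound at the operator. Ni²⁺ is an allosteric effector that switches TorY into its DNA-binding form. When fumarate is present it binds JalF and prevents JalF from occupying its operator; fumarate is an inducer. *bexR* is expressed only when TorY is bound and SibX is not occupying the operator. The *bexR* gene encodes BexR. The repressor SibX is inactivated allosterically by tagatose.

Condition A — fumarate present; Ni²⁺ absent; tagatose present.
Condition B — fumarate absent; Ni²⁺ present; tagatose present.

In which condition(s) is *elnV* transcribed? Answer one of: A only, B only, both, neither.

A only

Condition A:
Fumarate is present, so JalF is inactive.
Ni²⁺ is absent, so TorY is inactive.
Tagatose is present, so SibX is inactive.
Required activator TorY is absent, so *bexR* is not transcribed.
So BexR is not produced.
With no repressor bound, *elnV* is transcribed.
→ *elnV* is ON in A.
Condition B:
Fumarate is absent, so JalF is active.
Ni²⁺ is present, so TorY is active.
Tagatose is present, so SibX is inactive.
No repressor is bound and TorY is active, so *bexR* is transcribed.
So BexR is produced and active.
With repressor JalF bound, *elnV* is not transcribed.
→ *elnV* is OFF in B.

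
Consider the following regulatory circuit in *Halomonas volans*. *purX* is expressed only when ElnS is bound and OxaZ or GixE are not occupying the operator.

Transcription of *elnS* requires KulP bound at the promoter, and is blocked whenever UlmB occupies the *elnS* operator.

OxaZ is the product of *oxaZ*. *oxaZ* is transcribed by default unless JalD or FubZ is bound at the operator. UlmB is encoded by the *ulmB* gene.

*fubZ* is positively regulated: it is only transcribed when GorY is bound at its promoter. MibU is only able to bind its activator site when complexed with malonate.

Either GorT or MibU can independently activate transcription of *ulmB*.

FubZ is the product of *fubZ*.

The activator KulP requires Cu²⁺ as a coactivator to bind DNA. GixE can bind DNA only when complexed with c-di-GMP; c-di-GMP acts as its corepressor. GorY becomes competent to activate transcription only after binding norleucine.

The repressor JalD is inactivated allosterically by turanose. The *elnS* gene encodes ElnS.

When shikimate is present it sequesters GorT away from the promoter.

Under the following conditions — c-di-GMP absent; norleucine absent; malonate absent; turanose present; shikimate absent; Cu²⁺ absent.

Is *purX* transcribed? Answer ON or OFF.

OFF

Shikimate is absent, so GorT is active.
Malonate is absent, so MibU is inactive.
Activator GorT is present, so *ulmB* is transcribed.
So UlmB is produced and active.
Cu²⁺ is absent, so KulP is inactive.
With repressor UlmB bound, *elnS* is not transcribed.
So ElnS is not produced.
Turanose is present, so JalD is inactive.
Norleucine is absent, so GorY is inactive.
Required activator GorY is absent, so *fubZ* is not transcribed.
So FubZ is not produced.
With no repressor bound, *oxaZ* is transcribed.
So OxaZ is produced and active.
c-di-GMP is absent, so GixE is inactive.
With repressor OxaZ bound, *purX* is not transcribed.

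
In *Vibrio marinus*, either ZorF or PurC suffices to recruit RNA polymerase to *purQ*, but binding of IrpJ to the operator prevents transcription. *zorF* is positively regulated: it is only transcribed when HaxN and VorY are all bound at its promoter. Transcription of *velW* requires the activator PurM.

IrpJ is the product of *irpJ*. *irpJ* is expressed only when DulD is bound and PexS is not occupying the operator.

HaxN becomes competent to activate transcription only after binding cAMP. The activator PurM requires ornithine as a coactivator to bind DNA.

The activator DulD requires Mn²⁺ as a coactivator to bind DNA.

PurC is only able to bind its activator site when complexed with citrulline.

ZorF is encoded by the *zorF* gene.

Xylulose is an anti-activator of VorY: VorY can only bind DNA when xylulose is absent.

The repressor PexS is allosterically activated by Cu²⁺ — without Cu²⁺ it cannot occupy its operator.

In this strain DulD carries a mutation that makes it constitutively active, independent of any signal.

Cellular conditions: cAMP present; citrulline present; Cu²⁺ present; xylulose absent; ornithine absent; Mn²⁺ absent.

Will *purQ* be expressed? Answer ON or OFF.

ON

cAMP is present, so HaxN is active.
Xylulose is absent, so VorY is active.
No repressor is bound and HaxN and VorY are active, so *zorF* is transcribed.
So ZorF is produced and active.
Cu²⁺ is present, so PexS is active.
DulD is constitutively active in this strain.
With repressor PexS bound, *irpJ* is not transcribed.
So IrpJ is not produced.
Citrulline is present, so PurC is active.
Activator ZorF is present, so *purQ* is transcribed.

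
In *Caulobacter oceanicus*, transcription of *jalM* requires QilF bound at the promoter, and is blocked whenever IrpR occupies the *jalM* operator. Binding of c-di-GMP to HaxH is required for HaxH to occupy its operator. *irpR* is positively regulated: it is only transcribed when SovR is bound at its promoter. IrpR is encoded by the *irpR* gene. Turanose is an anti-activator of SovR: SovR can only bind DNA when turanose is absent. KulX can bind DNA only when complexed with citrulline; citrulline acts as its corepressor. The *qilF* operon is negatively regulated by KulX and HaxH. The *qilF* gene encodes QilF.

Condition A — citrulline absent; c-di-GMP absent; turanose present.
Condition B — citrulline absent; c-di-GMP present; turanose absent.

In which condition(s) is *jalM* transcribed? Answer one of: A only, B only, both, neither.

Condition A:
Citrulline is absent, so KulX is inactive.
c-di-GMP is absent, so HaxH is inactive.
With no repressor bound, *qilF* is transcribed.
So QilF is produced and active.
Turanose is present, so SovR is inactive.
Required activator SovR is absent, so *irpR* is not transcribed.
So IrpR is not produced.
No repressor is bound and QilF is active, so *jalM* is transcribed.
→ *jalM* is ON in A.
Condition B:
Citrulline is absent, so KulX is inactive.
c-di-GMP is present, so HaxH is active.
With repressor HaxH bound, *qilF* is not transcribed.
So QilF is not produced.
Turanose is absent, so SovR is active.
No repressor is bound and SovR is active, so *irpR* is transcribed.
So IrpR is produced and active.
With repressor IrpR bound, *jalM* is not transcribed.
→ *jalM* is OFF in B.

A only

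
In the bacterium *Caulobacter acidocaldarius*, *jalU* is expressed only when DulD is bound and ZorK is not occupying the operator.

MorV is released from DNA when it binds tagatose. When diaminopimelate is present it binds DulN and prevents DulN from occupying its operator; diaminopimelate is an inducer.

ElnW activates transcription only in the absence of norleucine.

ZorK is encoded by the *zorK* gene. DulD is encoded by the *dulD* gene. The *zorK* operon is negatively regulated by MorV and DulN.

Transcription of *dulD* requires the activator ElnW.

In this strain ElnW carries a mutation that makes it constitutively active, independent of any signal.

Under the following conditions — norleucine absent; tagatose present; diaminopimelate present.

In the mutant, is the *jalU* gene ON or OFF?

ElnW is constitutively active in this strain.
No repressor is bound and ElnW is active, so *dulD* is transcribed.
So DulD is produced and active.
Tagatose is present, so MorV is inactive.
Diaminopimelate is present, so DulN is inactive.
With no repressor bound, *zorK* is transcribed.
So ZorK is produced and active.
With repressor ZorK bound, *jalU* is not transcribed.

OFF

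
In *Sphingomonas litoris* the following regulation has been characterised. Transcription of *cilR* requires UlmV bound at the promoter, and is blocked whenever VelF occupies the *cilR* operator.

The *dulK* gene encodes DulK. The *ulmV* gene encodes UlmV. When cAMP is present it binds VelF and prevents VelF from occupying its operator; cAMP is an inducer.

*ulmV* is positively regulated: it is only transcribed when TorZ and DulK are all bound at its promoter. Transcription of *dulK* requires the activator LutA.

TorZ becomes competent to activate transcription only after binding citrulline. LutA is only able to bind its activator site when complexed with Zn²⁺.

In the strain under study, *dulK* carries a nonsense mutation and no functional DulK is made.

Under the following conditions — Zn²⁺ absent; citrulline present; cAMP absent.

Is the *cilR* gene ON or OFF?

cAMP is absent, so VelF is active.
Citrulline is present, so TorZ is active.
DulK is non-functional in this strain, so it has no effect.
Required activator DulK is absent, so *ulmV* is not transcribed.
So UlmV is not produced.
With repressor VelF bound, *cilR* is not transcribed.

OFF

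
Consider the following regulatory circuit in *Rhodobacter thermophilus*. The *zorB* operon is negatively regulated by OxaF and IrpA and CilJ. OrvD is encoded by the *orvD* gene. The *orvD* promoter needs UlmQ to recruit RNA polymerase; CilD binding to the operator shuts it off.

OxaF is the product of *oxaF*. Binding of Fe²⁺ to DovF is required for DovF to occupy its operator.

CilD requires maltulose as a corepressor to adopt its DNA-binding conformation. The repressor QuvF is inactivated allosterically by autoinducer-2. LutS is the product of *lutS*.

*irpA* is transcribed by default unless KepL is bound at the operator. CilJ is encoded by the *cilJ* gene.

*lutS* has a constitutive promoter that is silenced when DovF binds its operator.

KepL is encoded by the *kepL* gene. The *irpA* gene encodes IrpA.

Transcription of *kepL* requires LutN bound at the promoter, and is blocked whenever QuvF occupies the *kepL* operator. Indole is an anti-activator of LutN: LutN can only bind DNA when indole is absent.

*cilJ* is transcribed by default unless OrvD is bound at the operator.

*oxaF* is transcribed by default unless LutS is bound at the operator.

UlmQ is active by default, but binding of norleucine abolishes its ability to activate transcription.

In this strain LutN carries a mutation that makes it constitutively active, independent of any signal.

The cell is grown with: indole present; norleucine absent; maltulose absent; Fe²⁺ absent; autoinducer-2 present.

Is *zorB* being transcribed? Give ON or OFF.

ON

Fe²⁺ is absent, so DovF is inactive.
With no repressor bound, *lutS* is transcribed.
So LutS is produced and active.
With repressor LutS bound, *oxaF* is not transcribed.
So OxaF is not produced.
Autoinducer-2 is present, so QuvF is inactive.
LutN is constitutively active in this strain.
No repressor is bound and LutN is active, so *kepL* is transcribed.
So KepL is produced and active.
With repressor KepL bound, *irpA* is not transcribed.
So IrpA is not produced.
Norleucine is absent, so UlmQ is active.
Maltulose is absent, so CilD is inactive.
No repressor is bound and UlmQ is active, so *orvD* is transcribed.
So OrvD is produced and active.
With repressor OrvD bound, *cilJ* is not transcribed.
So CilJ is not produced.
With no repressor bound, *zorB* is transcribed.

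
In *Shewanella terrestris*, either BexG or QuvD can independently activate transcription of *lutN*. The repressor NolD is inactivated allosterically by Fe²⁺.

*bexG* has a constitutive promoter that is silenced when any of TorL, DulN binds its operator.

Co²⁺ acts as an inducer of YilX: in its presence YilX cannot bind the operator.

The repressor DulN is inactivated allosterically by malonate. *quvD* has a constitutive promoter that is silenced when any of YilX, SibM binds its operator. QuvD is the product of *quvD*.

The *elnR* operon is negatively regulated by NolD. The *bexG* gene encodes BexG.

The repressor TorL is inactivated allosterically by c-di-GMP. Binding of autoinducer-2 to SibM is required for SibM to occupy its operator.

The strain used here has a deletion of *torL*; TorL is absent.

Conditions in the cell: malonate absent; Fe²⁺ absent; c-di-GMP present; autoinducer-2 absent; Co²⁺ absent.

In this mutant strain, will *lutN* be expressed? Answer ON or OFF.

OFF

TorL is non-functional in this strain, so it has no effect.
Malonate is absent, so DulN is active.
With repressor DulN bound, *bexG* is not transcribed.
So BexG is not produced.
Co²⁺ is absent, so YilX is active.
Autoinducer-2 is absent, so SibM is inactive.
With repressor YilX bound, *quvD* is not transcribed.
So QuvD is not produced.
No activator is available at the *lutN* promoter, so *lutN* is not transcribed.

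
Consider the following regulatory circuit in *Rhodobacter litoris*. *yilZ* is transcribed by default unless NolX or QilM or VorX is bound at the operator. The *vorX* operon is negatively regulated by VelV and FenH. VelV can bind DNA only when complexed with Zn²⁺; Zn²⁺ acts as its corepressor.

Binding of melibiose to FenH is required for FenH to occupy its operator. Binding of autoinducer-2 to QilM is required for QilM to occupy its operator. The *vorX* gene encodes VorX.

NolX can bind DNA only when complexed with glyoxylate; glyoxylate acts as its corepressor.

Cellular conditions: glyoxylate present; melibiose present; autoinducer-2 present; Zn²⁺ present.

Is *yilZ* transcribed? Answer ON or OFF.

Glyoxylate is present, so NolX is active.
Autoinducer-2 is present, so QilM is active.
Zn²⁺ is present, so VelV is active.
Melibiose is present, so FenH is active.
With repressor VelV bound, *vorX* is not transcribed.
So VorX is not produced.
With repressor NolX bound, *yilZ* is not transcribed.

OFF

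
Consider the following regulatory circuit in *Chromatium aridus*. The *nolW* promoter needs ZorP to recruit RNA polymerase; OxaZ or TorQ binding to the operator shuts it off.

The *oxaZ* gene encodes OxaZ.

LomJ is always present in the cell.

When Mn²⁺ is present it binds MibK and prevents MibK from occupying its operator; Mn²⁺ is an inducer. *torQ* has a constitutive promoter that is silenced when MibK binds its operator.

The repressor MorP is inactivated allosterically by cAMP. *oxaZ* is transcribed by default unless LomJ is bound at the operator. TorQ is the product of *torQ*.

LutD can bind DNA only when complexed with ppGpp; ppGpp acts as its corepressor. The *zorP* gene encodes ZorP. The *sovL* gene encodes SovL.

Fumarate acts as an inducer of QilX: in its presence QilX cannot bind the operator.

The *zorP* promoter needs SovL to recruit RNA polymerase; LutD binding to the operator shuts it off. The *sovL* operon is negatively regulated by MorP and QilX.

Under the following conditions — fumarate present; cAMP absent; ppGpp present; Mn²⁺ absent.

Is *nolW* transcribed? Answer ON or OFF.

OFF

LomJ is produced constitutively and is active.
With repressor LomJ bound, *oxaZ* is not transcribed.
So OxaZ is not produced.
cAMP is absent, so MorP is active.
Fumarate is present, so QilX is inactive.
With repressor MorP bound, *sovL* is not transcribed.
So SovL is not produced.
ppGpp is present, so LutD is active.
With repressor LutD bound, *zorP* is not transcribed.
So ZorP is not produced.
Mn²⁺ is absent, so MibK is active.
With repressor MibK bound, *torQ* is not transcribed.
So TorQ is not produced.
Required activator ZorP is absent, so *nolW* is not transcribed.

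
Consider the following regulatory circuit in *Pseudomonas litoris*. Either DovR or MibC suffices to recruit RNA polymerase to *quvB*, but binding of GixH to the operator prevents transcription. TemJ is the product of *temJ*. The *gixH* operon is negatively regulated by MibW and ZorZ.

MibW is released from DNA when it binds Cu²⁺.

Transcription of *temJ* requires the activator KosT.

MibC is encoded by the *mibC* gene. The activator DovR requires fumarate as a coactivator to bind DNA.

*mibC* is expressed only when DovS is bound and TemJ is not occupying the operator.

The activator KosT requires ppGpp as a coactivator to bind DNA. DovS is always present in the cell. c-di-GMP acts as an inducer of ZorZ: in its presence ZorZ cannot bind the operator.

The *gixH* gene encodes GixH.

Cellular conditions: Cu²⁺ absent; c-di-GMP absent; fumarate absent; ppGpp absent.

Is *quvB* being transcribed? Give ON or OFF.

ON

Fumarate is absent, so DovR is inactive.
ppGpp is absent, so KosT is inactive.
Required activator KosT is absent, so *temJ* is not transcribed.
So TemJ is not produced.
DovS is produced constitutively and is active.
No repressor is bound and DovS is active, so *mibC* is transcribed.
So MibC is produced and active.
Cu²⁺ is absent, so MibW is active.
c-di-GMP is absent, so ZorZ is active.
With repressor MibW bound, *gixH* is not transcribed.
So GixH is not produced.
Activator MibC is present, so *quvB* is transcribed.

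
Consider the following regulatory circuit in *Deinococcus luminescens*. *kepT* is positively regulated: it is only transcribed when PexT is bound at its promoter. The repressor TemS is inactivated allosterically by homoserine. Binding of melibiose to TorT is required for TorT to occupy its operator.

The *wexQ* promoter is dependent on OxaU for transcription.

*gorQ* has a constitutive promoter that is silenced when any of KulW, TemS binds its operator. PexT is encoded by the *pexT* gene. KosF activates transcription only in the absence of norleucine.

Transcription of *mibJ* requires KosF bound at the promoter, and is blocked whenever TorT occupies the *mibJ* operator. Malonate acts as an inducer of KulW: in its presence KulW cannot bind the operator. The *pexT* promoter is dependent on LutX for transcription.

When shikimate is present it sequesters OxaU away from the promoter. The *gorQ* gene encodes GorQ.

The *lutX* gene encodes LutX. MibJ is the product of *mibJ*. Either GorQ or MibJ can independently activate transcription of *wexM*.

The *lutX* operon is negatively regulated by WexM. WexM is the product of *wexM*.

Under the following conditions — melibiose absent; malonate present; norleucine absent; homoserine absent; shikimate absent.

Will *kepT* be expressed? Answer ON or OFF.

Malonate is present, so KulW is inactive.
Homoserine is absent, so TemS is active.
With repressor TemS bound, *gorQ* is not transcribed.
So GorQ is not produced.
Melibiose is absent, so TorT is inactive.
Norleucine is absent, so KosF is active.
No repressor is bound and KosF is active, so *mibJ* is transcribed.
So MibJ is produced and active.
Activator MibJ is present, so *wexM* is transcribed.
So WexM is produced and active.
With repressor WexM bound, *lutX* is not transcribed.
So LutX is not produced.
Required activator LutX is absent, so *pexT* is not transcribed.
So PexT is not produced.
Required activator PexT is absent, so *kepT* is not transcribed.

OFF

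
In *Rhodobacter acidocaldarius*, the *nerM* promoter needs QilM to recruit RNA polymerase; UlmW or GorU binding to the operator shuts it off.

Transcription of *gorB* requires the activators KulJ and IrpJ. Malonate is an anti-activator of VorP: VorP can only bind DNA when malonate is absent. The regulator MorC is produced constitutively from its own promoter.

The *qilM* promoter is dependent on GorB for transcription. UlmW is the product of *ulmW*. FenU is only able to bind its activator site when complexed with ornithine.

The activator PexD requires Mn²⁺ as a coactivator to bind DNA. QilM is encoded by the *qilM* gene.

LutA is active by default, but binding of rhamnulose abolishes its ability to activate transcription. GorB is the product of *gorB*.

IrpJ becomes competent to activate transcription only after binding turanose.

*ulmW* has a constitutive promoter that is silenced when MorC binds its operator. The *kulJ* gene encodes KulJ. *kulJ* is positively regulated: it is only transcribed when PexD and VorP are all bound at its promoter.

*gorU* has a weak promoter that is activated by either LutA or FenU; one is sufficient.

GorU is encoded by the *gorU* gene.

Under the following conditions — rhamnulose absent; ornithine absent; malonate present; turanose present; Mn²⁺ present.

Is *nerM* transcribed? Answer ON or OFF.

MorC is produced constitutively and is active.
With repressor MorC bound, *ulmW* is not transcribed.
So UlmW is not produced.
Mn²⁺ is present, so PexD is active.
Malonate is present, so VorP is inactive.
Required activator VorP is absent, so *kulJ* is not transcribed.
So KulJ is not produced.
Turanose is present, so IrpJ is active.
Required activator KulJ is absent, so *gorB* is not transcribed.
So GorB is not produced.
Required activator GorB is absent, so *qilM* is not transcribed.
So QilM is not produced.
Rhamnulose is absent, so LutA is active.
Ornithine is absent, so FenU is inactive.
Activator LutA is present, so *gorU* is transcribed.
So GorU is produced and active.
With repressor GorU bound, *nerM* is not transcribed.

OFF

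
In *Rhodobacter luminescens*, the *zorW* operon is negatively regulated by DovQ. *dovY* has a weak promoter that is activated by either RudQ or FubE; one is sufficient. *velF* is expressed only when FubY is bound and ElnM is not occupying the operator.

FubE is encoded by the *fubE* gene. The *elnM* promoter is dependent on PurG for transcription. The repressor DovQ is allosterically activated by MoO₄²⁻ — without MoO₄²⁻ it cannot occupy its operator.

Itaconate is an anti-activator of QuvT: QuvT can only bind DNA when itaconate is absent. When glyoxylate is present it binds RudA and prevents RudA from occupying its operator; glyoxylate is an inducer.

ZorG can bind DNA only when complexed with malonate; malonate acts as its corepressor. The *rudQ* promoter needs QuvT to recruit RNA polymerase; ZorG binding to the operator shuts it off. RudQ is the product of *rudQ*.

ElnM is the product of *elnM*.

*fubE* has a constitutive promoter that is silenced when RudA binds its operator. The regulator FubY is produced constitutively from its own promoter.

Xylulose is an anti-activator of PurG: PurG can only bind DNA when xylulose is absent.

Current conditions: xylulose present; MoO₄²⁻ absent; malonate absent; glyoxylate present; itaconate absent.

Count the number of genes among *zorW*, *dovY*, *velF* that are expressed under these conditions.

MoO₄²⁻ is absent, so DovQ is inactive.
With no repressor bound, *zorW* is transcribed.
→ *zorW* is ON.
Malonate is absent, so ZorG is inactive.
Itaconate is absent, so QuvT is active.
No repressor is bound and QuvT is active, so *rudQ* is transcribed.
So RudQ is produced and active.
Glyoxylate is present, so RudA is inactive.
With no repressor bound, *fubE* is transcribed.
So FubE is produced and active.
Activator RudQ is present, so *dovY* is transcribed.
→ *dovY* is ON.
FubY is produced constitutively and is active.
Xylulose is present, so PurG is inactive.
Required activator PurG is absent, so *elnM* is not transcribed.
So ElnM is not produced.
No repressor is bound and FubY is active, so *velF* is transcribed.
→ *velF* is ON.
3 of the 3 genes are transcribed.

3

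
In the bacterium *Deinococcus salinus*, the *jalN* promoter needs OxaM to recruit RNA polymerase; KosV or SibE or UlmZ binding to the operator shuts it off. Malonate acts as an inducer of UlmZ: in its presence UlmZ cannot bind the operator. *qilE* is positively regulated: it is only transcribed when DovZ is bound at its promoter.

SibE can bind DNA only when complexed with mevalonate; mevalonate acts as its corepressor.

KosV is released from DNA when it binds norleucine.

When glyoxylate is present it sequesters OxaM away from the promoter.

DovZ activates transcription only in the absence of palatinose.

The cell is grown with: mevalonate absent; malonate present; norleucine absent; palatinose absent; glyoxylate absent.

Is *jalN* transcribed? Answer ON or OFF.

Norleucine is absent, so KosV is active.
Glyoxylate is absent, so OxaM is active.
Mevalonate is absent, so SibE is inactive.
Malonate is present, so UlmZ is inactive.
With repressor KosV bound, *jalN* is not transcribed.

OFF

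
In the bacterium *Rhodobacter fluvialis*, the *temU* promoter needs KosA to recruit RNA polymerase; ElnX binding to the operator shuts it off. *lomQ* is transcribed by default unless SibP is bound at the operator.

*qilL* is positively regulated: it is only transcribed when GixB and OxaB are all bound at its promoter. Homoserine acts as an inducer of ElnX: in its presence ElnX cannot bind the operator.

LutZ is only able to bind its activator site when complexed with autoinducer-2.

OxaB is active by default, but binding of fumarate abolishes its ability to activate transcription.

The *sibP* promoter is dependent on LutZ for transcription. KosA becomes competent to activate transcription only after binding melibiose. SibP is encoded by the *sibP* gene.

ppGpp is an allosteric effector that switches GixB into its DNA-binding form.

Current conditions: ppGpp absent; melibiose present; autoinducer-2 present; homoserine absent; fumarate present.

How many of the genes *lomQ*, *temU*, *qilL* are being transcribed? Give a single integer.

0

Autoinducer-2 is present, so LutZ is active.
No repressor is bound and LutZ is active, so *sibP* is transcribed.
So SibP is produced and active.
With repressor SibP bound, *lomQ* is not transcribed.
→ *lomQ* is OFF.
Melibiose is present, so KosA is active.
Homoserine is absent, so ElnX is active.
With repressor ElnX bound, *temU* is not transcribed.
→ *temU* is OFF.
ppGpp is absent, so GixB is inactive.
Fumarate is present, so OxaB is inactive.
Required activator GixB is absent, so *qilL* is not transcribed.
→ *qilL* is OFF.
0 of the 3 genes are transcribed.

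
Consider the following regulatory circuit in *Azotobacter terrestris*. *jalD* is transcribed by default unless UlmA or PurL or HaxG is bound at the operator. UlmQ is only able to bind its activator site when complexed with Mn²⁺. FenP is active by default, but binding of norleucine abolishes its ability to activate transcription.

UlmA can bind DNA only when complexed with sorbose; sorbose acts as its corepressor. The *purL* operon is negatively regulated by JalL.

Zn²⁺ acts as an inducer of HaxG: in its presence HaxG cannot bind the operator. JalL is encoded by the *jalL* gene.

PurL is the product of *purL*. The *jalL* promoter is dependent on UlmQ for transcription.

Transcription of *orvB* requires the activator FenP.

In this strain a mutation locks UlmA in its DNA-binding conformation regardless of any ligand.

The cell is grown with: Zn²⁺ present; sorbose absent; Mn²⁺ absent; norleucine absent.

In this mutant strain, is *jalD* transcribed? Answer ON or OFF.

UlmA is constitutively active in this strain.
Mn²⁺ is absent, so UlmQ is inactive.
Required activator UlmQ is absent, so *jalL* is not transcribed.
So JalL is not produced.
With no repressor bound, *purL* is transcribed.
So PurL is produced and active.
Zn²⁺ is present, so HaxG is inactive.
With repressor UlmA bound, *jalD* is not transcribed.

OFF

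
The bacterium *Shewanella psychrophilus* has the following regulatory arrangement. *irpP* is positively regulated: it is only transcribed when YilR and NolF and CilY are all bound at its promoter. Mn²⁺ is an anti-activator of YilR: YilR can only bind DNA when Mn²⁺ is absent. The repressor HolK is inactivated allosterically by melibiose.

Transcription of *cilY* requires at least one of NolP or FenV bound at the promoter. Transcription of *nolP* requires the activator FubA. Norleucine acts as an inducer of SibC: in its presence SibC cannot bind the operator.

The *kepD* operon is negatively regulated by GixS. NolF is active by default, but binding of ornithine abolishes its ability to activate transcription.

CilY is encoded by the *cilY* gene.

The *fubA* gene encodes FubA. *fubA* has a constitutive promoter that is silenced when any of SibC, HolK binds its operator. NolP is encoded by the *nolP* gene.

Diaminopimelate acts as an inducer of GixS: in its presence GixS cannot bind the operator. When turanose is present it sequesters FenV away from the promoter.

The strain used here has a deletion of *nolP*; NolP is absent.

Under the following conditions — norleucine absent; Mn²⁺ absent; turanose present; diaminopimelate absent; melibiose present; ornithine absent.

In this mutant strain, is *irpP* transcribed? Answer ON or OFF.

Mn²⁺ is absent, so YilR is active.
Ornithine is absent, so NolF is active.
NolP is non-functional in this strain, so it has no effect.
Turanose is present, so FenV is inactive.
No activator is available at the *cilY* promoter, so *cilY* is not transcribed.
So CilY is not produced.
Required activator CilY is absent, so *irpP* is not transcribed.

OFF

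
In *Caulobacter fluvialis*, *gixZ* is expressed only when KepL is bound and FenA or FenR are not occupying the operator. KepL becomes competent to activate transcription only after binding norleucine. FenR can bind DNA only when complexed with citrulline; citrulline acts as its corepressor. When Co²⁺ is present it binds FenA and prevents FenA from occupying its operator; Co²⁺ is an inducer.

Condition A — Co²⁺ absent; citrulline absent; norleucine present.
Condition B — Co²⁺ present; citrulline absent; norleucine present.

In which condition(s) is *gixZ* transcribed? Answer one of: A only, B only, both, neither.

Condition A:
Co²⁺ is absent, so FenA is active.
Citrulline is absent, so FenR is inactive.
Norleucine is present, so KepL is active.
With repressor FenA bound, *gixZ* is not transcribed.
→ *gixZ* is OFF in A.
Condition B:
Co²⁺ is present, so FenA is inactive.
Citrulline is absent, so FenR is inactive.
Norleucine is present, so KepL is active.
No repressor is bound and KepL is active, so *gixZ* is transcribed.
→ *gixZ* is ON in B.

B only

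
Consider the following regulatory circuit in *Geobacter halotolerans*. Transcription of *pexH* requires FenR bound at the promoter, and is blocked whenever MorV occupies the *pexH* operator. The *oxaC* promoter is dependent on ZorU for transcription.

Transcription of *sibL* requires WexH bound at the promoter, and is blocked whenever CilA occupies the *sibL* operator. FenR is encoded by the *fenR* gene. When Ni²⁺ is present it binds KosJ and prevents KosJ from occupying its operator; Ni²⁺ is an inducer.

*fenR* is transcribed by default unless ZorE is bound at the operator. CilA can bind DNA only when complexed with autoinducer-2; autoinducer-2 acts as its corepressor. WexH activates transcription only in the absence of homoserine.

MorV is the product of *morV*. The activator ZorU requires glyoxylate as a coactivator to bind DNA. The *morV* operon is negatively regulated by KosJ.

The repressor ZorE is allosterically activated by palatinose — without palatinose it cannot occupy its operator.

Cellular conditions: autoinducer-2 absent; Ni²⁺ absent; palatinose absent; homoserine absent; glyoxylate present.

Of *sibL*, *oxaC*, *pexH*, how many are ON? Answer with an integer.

3

Autoinducer-2 is absent, so CilA is inactive.
Homoserine is absent, so WexH is active.
No repressor is bound and WexH is active, so *sibL* is transcribed.
→ *sibL* is ON.
Glyoxylate is present, so ZorU is active.
No repressor is bound and ZorU is active, so *oxaC* is transcribed.
→ *oxaC* is ON.
Palatinose is absent, so ZorE is inactive.
With no repressor bound, *fenR* is transcribed.
So FenR is produced and active.
Ni²⁺ is absent, so KosJ is active.
With repressor KosJ bound, *morV* is not transcribed.
So MorV is not produced.
No repressor is bound and FenR is active, so *pexH* is transcribed.
→ *pexH* is ON.
3 of the 3 genes are transcribed.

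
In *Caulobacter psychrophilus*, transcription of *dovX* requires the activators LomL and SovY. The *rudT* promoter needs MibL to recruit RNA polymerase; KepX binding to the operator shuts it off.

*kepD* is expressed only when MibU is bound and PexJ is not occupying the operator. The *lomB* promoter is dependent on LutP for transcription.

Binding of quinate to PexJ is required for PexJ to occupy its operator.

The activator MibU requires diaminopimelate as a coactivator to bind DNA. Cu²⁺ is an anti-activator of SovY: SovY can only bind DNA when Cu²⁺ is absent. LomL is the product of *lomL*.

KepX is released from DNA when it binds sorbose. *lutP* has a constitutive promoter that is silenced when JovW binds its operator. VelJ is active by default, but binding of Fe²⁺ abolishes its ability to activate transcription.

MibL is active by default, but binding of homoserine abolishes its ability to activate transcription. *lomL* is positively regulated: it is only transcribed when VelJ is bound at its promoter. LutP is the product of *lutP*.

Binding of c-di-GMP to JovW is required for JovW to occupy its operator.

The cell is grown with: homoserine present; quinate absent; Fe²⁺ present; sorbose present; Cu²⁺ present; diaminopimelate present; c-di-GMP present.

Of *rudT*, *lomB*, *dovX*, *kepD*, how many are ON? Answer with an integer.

1

Homoserine is present, so MibL is inactive.
Sorbose is present, so KepX is inactive.
Required activator MibL is absent, so *rudT* is not transcribed.
→ *rudT* is OFF.
c-di-GMP is present, so JovW is active.
With repressor JovW bound, *lutP* is not transcribed.
So LutP is not produced.
Required activator LutP is absent, so *lomB* is not transcribed.
→ *lomB* is OFF.
Fe²⁺ is present, so VelJ is inactive.
Required activator VelJ is absent, so *lomL* is not transcribed.
So LomL is not produced.
Cu²⁺ is present, so SovY is inactive.
Required activator LomL is absent, so *dovX* is not transcribed.
→ *dovX* is OFF.
Quinate is absent, so PexJ is inactive.
Diaminopimelate is present, so MibU is active.
No repressor is bound and MibU is active, so *kepD* is transcribed.
→ *kepD* is ON.
1 of the 4 genes is transcribed.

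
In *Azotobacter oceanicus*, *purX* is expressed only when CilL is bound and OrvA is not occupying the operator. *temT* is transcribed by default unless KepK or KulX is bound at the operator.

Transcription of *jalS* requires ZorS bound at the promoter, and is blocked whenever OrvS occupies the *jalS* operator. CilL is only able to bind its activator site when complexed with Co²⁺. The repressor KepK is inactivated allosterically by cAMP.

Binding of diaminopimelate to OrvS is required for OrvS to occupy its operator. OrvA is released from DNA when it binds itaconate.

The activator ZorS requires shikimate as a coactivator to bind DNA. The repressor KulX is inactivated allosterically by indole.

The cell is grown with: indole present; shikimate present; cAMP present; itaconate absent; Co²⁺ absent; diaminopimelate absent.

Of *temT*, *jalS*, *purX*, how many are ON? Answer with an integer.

2

cAMP is present, so KepK is inactive.
Indole is present, so KulX is inactive.
With no repressor bound, *temT* is transcribed.
→ *temT* is ON.
Diaminopimelate is absent, so OrvS is inactive.
Shikimate is present, so ZorS is active.
No repressor is bound and ZorS is active, so *jalS* is transcribed.
→ *jalS* is ON.
Itaconate is absent, so OrvA is active.
Co²⁺ is absent, so CilL is inactive.
With repressor OrvA bound, *purX* is not transcribed.
→ *purX* is OFF.
2 of the 3 genes are transcribed.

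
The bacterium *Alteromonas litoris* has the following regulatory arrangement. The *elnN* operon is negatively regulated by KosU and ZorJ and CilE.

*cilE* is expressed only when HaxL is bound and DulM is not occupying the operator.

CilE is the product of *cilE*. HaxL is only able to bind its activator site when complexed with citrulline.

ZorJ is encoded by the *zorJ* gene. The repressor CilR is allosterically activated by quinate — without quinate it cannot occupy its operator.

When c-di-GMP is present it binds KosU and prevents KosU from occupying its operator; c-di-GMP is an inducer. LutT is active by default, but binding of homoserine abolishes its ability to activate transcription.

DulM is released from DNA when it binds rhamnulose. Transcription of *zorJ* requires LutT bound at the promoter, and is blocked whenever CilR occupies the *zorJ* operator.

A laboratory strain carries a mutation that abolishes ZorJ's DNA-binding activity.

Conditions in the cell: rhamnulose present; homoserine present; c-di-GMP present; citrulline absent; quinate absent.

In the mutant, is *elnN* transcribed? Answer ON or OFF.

ON

c-di-GMP is present, so KosU is inactive.
ZorJ is non-functional in this strain, so it has no effect.
Rhamnulose is present, so DulM is inactive.
Citrulline is absent, so HaxL is inactive.
Required activator HaxL is absent, so *cilE* is not transcribed.
So CilE is not produced.
With no repressor bound, *elnN* is transcribed.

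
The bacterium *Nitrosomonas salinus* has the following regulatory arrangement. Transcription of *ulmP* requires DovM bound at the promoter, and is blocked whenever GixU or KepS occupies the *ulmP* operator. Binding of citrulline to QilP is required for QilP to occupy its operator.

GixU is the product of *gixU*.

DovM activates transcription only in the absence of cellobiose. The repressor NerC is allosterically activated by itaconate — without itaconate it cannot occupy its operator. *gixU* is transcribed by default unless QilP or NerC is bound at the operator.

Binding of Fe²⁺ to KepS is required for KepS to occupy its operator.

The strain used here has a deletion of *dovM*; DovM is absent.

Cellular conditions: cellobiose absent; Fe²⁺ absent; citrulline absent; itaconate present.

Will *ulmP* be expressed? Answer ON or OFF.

Citrulline is absent, so QilP is inactive.
Itaconate is present, so NerC is active.
With repressor NerC bound, *gixU* is not transcribed.
So GixU is not produced.
Fe²⁺ is absent, so KepS is inactive.
DovM is non-functional in this strain, so it has no effect.
Required activator DovM is absent, so *ulmP* is not transcribed.

OFF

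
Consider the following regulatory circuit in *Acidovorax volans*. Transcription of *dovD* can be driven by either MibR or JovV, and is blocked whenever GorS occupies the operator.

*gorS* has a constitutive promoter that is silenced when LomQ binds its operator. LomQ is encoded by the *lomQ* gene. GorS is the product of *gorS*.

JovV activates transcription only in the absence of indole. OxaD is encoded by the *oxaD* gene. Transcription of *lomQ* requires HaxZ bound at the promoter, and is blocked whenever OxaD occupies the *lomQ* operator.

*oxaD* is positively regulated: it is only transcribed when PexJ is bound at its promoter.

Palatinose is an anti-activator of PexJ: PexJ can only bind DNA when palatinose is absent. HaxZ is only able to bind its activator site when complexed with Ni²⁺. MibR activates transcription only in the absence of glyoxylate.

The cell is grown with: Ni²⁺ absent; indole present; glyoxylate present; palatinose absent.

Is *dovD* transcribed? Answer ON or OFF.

OFF

Glyoxylate is present, so MibR is inactive.
Ni²⁺ is absent, so HaxZ is inactive.
Palatinose is absent, so PexJ is active.
No repressor is bound and PexJ is active, so *oxaD* is transcribed.
So OxaD is produced and active.
With repressor OxaD bound, *lomQ* is not transcribed.
So LomQ is not produced.
With no repressor bound, *gorS* is transcribed.
So GorS is produced and active.
Indole is present, so JovV is inactive.
With repressor GorS bound, *dovD* is not transcribed.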